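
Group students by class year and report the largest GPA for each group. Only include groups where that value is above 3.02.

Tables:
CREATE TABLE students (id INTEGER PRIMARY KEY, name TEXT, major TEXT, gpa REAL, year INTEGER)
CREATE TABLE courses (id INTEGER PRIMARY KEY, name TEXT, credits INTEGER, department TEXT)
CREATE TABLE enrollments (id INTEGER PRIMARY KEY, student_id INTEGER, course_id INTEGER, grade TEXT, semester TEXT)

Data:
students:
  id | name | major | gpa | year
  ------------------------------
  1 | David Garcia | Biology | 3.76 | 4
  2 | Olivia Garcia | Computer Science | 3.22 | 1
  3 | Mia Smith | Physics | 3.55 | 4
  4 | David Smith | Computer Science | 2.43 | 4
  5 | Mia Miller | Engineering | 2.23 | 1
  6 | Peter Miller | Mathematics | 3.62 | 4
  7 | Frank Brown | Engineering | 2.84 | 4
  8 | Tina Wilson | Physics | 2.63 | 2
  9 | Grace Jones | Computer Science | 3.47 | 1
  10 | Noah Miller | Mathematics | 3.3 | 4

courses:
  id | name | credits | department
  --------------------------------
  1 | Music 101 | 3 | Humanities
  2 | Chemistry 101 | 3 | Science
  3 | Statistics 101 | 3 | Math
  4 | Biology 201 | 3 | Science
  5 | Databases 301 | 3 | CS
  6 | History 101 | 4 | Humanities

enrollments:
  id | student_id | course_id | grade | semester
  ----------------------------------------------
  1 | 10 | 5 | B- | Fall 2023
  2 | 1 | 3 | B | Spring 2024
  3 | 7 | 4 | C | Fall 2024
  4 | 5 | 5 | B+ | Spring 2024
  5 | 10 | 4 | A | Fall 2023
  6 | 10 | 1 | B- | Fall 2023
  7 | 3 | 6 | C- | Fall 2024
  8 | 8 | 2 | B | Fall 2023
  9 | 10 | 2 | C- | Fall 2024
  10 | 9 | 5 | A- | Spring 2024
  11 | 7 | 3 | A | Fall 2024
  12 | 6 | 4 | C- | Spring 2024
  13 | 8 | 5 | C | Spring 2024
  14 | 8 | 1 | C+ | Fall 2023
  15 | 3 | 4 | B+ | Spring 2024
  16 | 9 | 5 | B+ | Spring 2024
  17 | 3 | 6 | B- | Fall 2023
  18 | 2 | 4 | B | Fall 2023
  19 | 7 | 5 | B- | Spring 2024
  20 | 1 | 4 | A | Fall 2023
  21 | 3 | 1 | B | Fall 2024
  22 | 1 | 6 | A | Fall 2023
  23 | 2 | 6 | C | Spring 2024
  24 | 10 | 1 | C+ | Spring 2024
SELECT year, MAX(gpa) AS max_gpa FROM students GROUP BY year HAVING MAX(gpa) > 3.02

Execution result:
year | max_gpa
1 | 3.47
4 | 3.76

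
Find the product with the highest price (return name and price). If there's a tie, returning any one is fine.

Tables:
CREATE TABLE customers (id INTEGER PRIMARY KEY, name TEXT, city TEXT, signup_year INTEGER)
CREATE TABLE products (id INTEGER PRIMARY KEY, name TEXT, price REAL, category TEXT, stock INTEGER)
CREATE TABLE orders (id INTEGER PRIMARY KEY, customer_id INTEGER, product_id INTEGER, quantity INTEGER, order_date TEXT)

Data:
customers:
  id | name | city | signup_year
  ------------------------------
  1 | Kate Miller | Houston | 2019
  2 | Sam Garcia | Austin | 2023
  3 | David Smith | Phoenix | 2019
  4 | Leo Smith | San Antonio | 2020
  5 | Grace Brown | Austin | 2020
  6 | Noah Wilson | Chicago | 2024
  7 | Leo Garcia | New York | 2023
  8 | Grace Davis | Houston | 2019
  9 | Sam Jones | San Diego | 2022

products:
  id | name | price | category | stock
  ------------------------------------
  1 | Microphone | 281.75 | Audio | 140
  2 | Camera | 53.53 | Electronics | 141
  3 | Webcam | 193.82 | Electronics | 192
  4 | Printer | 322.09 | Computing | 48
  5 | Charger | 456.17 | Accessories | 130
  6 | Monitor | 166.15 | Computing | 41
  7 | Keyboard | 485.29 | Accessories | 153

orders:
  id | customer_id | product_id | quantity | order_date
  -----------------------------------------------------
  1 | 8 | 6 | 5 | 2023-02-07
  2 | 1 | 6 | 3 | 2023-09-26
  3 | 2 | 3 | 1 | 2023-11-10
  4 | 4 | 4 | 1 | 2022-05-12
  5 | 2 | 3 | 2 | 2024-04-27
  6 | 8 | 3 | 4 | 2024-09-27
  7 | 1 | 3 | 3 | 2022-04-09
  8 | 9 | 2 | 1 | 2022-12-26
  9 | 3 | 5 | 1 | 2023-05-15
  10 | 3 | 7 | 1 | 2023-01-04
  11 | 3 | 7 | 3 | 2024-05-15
SELECT name, price FROM products ORDER BY price DESC LIMIT 1

Execution result:
name | price
Keyboard | 485.29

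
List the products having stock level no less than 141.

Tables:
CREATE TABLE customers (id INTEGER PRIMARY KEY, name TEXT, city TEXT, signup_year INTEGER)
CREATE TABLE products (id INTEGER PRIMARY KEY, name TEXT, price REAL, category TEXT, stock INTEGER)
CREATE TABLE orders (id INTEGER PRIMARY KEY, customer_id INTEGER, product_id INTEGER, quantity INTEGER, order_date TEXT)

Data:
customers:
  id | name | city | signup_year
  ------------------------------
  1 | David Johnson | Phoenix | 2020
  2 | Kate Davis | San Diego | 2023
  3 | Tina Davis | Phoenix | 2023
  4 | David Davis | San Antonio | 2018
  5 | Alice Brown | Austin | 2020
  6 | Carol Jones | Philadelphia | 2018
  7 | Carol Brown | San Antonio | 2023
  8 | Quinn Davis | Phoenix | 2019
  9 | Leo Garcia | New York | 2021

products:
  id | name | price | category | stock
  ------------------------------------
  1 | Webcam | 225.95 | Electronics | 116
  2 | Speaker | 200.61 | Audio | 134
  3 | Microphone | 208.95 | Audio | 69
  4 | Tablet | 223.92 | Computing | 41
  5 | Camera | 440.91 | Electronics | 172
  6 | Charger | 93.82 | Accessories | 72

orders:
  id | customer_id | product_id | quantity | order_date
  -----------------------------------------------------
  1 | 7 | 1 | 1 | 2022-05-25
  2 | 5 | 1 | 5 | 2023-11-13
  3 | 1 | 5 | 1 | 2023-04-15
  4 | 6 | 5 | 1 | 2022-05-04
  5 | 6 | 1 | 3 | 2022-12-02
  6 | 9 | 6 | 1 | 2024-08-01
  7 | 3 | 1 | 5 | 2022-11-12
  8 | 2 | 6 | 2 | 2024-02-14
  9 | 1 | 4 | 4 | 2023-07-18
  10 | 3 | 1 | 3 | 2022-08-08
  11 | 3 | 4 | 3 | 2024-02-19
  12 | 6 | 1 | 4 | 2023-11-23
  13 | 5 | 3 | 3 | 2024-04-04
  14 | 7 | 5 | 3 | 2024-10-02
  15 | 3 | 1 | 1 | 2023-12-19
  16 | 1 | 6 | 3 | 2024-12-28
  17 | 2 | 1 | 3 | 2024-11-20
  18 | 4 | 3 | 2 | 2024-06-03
SELECT name, stock FROM products WHERE stock >= 141

Execution result:
name | stock
Camera | 172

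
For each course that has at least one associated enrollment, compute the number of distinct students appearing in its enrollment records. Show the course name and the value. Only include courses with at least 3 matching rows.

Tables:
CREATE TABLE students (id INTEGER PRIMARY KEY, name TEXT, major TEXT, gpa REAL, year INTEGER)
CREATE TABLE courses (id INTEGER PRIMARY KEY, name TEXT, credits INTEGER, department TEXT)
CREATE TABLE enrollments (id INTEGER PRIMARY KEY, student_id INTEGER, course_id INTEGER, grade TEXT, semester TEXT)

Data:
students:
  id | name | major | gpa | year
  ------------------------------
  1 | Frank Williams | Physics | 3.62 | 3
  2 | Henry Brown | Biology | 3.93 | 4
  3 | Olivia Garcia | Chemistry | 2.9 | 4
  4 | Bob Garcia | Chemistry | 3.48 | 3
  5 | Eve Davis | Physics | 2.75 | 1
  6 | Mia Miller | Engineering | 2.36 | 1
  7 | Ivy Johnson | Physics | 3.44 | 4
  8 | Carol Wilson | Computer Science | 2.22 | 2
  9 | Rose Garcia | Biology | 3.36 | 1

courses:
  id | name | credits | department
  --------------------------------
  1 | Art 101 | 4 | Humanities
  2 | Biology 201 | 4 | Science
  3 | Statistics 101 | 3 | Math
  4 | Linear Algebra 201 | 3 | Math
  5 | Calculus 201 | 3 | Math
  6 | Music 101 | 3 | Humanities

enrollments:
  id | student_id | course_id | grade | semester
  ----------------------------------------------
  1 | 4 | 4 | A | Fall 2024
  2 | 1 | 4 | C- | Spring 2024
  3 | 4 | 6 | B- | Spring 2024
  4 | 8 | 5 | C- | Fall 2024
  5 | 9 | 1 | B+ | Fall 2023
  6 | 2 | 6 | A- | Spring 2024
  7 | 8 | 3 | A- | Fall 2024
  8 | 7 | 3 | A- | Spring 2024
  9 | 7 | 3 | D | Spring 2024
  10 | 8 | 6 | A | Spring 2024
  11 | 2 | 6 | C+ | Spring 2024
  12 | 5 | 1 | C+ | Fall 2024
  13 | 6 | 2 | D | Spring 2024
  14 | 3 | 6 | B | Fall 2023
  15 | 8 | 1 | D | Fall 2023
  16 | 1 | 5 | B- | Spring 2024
SELECT p.name, COUNT(DISTINCT c.student_id) AS distinct_student_count FROM enrollments c JOIN courses p ON c.course_id = p.id GROUP BY p.id, p.name HAVING COUNT(*) >= 3

Execution result:
name | distinct_student_count
Art 101 | 3
Statistics 101 | 2
Music 101 | 4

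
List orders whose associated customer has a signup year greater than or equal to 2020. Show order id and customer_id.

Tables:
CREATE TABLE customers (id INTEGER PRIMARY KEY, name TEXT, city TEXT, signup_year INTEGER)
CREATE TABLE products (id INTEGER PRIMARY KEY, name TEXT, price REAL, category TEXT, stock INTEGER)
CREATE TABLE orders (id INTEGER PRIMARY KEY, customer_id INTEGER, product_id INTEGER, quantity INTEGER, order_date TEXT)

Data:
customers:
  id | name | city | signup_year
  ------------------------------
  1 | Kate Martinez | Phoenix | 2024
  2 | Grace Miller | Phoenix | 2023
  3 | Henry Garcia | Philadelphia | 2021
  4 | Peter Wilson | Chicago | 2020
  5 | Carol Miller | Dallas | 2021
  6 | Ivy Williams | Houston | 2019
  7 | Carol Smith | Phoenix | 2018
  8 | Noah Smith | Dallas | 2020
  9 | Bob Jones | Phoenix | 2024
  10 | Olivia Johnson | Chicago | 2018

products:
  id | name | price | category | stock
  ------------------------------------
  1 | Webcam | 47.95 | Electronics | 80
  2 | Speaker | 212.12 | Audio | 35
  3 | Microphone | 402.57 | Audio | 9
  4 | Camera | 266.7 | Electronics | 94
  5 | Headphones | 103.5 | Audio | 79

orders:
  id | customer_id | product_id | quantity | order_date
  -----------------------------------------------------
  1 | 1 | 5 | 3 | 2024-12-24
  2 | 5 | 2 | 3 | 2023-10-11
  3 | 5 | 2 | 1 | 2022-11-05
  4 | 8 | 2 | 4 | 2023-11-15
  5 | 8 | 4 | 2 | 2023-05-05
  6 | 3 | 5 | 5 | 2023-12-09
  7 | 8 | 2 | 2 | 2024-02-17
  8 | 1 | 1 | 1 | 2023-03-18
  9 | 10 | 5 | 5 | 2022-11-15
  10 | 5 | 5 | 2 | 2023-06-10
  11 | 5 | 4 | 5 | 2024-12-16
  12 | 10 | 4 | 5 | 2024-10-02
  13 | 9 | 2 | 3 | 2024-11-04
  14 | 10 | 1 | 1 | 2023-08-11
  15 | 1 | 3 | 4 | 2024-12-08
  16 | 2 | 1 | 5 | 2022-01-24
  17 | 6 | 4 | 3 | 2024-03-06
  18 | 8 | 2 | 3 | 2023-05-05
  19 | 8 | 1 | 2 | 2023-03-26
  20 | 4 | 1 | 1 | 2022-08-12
SELECT id, customer_id FROM orders WHERE customer_id IN (SELECT id FROM customers WHERE signup_year >= 2020)

Execution result:
id | customer_id
1 | 1
2 | 5
3 | 5
4 | 8
5 | 8
6 | 3
7 | 8
8 | 1
10 | 5
11 | 5
13 | 9
15 | 1
16 | 2
18 | 8
19 | 8
20 | 4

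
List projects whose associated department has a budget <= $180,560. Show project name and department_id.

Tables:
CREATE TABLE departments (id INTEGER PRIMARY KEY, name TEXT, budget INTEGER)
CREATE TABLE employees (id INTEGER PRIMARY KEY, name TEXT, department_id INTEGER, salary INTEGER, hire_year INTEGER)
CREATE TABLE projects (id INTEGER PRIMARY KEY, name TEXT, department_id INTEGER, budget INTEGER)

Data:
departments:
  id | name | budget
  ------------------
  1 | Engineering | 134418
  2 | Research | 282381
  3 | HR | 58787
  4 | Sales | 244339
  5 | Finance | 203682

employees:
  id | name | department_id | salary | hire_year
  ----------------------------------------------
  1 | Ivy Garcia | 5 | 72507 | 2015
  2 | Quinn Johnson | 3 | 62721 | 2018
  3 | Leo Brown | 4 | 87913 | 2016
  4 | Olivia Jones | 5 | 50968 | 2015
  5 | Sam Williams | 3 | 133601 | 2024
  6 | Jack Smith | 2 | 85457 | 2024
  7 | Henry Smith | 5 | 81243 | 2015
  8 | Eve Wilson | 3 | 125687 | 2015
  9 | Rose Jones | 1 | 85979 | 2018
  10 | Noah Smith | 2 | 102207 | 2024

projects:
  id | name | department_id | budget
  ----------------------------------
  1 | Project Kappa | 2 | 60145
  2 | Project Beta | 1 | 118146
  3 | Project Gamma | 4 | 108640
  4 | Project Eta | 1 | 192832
SELECT name, department_id FROM projects WHERE department_id IN (SELECT id FROM departments WHERE budget <= 180560)

Execution result:
name | department_id
Project Beta | 1
Project Eta | 1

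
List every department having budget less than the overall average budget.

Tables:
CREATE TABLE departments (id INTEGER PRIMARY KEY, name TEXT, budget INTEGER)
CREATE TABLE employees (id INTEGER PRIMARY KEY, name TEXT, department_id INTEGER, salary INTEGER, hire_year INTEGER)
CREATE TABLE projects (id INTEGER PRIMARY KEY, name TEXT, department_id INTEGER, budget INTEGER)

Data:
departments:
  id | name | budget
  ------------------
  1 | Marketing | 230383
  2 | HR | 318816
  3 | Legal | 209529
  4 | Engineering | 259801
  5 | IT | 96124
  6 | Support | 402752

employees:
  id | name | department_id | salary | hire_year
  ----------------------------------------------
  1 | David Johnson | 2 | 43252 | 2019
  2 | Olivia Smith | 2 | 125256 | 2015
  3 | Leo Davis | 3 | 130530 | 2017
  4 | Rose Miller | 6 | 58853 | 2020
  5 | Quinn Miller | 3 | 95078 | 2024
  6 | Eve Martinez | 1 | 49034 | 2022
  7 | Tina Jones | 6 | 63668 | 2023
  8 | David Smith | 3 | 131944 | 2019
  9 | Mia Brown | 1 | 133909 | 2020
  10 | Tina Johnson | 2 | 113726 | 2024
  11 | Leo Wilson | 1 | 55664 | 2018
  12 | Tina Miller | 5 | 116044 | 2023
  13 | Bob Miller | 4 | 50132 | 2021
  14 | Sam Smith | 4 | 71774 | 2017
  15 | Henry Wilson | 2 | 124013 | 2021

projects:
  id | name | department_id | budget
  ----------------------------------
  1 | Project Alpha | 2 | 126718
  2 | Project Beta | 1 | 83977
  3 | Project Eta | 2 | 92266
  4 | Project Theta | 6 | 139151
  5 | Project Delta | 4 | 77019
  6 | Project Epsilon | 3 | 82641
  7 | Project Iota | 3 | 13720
SELECT name, budget FROM departments WHERE budget < (SELECT AVG(budget) FROM departments)

Execution result:
name | budget
Marketing | 230383
Legal | 209529
IT | 96124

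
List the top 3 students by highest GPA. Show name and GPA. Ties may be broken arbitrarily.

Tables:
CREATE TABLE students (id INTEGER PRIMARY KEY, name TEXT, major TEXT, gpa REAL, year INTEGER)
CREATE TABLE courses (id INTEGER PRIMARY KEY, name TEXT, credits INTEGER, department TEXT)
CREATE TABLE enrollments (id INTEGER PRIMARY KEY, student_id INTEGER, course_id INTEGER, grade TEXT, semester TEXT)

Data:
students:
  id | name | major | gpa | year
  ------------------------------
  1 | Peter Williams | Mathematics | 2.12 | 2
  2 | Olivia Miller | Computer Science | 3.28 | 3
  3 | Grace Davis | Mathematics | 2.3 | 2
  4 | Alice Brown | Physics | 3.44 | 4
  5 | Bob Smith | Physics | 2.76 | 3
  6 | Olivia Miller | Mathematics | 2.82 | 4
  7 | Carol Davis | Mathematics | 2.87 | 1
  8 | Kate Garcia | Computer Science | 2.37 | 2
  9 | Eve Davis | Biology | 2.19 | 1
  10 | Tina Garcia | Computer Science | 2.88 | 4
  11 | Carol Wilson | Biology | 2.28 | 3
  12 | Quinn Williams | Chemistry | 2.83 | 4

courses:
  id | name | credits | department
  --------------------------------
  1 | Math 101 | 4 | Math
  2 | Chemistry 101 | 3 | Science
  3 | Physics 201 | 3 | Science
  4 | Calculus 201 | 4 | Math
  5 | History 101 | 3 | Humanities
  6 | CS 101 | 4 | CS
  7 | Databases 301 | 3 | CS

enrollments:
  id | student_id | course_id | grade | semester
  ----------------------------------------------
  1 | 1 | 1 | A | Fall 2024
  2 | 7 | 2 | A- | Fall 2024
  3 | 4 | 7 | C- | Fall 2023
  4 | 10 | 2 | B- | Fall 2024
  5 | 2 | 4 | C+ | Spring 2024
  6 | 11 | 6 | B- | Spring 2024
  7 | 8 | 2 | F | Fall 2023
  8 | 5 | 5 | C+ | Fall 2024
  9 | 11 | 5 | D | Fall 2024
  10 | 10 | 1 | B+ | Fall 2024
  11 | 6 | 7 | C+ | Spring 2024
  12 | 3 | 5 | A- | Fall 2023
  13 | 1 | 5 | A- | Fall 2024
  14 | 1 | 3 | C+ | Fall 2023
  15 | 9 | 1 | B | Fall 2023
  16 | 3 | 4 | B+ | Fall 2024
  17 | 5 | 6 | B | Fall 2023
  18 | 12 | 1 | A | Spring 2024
SELECT name, gpa FROM students ORDER BY gpa DESC LIMIT 3

Execution result:
name | gpa
Alice Brown | 3.44
Olivia Miller | 3.28
Tina Garcia | 2.88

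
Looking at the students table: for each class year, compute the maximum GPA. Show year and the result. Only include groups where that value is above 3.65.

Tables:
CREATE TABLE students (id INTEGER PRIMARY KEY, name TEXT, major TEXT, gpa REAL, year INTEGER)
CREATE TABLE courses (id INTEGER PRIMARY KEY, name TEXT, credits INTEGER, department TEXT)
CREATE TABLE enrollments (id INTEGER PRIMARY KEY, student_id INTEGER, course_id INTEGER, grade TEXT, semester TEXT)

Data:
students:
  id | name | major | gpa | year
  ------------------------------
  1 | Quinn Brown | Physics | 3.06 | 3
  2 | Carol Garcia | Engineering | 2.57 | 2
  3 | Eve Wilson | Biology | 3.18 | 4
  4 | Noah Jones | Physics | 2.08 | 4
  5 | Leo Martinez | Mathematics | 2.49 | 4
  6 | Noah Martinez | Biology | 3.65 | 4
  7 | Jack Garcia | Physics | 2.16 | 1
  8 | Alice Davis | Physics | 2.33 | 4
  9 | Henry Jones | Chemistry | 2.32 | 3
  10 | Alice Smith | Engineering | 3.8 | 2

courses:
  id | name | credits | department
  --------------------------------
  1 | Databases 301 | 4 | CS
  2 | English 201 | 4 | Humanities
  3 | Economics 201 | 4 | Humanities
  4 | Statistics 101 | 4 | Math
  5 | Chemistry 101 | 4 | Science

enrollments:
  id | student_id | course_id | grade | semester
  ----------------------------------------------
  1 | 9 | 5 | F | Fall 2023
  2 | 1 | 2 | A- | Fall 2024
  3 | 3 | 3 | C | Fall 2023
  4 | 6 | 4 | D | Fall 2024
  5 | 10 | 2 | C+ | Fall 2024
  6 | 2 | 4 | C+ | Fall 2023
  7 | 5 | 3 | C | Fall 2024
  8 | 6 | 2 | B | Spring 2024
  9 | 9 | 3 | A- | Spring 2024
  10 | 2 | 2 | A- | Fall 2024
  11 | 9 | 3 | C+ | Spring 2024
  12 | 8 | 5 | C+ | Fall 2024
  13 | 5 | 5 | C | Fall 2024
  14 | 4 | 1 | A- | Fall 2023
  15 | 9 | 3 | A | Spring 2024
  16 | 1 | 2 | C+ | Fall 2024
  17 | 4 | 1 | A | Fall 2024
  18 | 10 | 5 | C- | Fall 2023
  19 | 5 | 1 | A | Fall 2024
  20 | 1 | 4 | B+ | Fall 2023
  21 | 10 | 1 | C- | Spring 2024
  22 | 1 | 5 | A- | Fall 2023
SELECT year, MAX(gpa) AS max_gpa FROM students GROUP BY year HAVING MAX(gpa) > 3.65

Execution result:
year | max_gpa
2 | 3.80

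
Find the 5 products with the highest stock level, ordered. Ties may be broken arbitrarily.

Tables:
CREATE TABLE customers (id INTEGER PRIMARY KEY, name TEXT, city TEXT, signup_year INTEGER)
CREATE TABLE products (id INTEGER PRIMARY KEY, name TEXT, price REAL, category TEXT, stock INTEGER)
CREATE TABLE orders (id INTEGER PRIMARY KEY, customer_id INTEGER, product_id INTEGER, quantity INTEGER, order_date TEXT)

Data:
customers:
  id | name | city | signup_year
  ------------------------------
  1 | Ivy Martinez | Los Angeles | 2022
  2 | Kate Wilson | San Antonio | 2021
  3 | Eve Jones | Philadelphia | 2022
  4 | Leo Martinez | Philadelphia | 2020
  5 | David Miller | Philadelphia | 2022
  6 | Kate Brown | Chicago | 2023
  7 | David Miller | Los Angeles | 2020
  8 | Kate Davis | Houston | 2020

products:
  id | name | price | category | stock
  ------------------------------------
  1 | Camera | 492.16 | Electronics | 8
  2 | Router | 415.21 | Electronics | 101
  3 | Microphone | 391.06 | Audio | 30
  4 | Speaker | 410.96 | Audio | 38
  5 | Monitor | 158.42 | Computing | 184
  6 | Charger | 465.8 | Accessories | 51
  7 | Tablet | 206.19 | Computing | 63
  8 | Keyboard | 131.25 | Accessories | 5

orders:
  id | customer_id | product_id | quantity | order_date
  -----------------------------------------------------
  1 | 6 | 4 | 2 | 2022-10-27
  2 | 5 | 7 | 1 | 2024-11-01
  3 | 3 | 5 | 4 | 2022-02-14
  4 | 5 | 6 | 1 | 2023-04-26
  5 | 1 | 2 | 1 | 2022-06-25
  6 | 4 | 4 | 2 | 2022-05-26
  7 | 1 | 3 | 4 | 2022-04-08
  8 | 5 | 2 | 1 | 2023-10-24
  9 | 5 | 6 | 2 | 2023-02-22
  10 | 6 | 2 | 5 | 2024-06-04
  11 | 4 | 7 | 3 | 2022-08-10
SELECT name, stock FROM products ORDER BY stock DESC LIMIT 5

Execution result:
name | stock
Monitor | 184
Router | 101
Tablet | 63
Charger | 51
Speaker | 38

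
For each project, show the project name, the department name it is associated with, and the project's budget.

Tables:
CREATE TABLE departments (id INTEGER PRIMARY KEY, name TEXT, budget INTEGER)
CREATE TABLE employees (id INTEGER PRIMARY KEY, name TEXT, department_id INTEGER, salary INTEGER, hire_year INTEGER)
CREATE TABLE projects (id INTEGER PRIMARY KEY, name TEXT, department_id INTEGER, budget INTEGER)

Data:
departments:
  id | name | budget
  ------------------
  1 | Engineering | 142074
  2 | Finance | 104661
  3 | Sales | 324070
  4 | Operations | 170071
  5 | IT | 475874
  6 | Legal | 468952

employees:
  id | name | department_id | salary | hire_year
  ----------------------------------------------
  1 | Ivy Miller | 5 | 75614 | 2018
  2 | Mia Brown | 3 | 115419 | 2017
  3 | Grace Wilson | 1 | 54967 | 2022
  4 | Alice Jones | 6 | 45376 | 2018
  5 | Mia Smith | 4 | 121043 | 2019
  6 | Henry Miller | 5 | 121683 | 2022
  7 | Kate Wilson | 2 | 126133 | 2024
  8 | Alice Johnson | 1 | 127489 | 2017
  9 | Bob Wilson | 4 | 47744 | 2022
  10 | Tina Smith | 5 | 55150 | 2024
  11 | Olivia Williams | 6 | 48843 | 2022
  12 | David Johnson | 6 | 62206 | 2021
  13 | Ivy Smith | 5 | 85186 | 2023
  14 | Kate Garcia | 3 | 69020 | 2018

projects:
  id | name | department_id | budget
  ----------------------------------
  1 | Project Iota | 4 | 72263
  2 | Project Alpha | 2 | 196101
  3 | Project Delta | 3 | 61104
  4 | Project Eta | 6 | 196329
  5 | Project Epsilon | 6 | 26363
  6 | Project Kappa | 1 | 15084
SELECT c.name, p.name AS department, c.budget FROM projects c JOIN departments p ON c.department_id = p.id

Execution result:
name | department | budget
Project Iota | Operations | 72263
Project Alpha | Finance | 196101
Project Delta | Sales | 61104
Project Eta | Legal | 196329
Project Epsilon | Legal | 26363
Project Kappa | Engineering | 15084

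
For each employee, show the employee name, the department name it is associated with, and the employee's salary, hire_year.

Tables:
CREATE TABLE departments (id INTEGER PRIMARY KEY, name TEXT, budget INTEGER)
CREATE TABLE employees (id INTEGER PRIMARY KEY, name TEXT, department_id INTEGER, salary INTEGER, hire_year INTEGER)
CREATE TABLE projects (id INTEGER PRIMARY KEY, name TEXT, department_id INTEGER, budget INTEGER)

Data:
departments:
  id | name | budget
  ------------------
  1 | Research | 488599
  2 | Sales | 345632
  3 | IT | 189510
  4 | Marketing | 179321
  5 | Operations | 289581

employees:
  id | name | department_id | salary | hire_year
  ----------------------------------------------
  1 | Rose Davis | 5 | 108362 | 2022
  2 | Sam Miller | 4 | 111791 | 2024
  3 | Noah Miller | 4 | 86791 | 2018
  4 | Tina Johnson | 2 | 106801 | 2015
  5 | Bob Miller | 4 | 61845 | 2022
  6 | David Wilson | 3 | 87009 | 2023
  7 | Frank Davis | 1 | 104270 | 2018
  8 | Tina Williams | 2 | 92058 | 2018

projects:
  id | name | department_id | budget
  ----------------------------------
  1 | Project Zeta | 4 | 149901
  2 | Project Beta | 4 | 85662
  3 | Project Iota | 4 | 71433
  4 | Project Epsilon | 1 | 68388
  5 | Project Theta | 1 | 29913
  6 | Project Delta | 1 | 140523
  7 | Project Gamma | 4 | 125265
SELECT c.name, p.name AS department, c.salary, c.hire_year FROM employees c JOIN departments p ON c.department_id = p.id

Execution result:
name | department | salary | hire_year
Rose Davis | Operations | 108362 | 2022
Sam Miller | Marketing | 111791 | 2024
Noah Miller | Marketing | 86791 | 2018
Tina Johnson | Sales | 106801 | 2015
Bob Miller | Marketing | 61845 | 2022
David Wilson | IT | 87009 | 2023
Frank Davis | Research | 104270 | 2018
Tina Williams | Sales | 92058 | 2018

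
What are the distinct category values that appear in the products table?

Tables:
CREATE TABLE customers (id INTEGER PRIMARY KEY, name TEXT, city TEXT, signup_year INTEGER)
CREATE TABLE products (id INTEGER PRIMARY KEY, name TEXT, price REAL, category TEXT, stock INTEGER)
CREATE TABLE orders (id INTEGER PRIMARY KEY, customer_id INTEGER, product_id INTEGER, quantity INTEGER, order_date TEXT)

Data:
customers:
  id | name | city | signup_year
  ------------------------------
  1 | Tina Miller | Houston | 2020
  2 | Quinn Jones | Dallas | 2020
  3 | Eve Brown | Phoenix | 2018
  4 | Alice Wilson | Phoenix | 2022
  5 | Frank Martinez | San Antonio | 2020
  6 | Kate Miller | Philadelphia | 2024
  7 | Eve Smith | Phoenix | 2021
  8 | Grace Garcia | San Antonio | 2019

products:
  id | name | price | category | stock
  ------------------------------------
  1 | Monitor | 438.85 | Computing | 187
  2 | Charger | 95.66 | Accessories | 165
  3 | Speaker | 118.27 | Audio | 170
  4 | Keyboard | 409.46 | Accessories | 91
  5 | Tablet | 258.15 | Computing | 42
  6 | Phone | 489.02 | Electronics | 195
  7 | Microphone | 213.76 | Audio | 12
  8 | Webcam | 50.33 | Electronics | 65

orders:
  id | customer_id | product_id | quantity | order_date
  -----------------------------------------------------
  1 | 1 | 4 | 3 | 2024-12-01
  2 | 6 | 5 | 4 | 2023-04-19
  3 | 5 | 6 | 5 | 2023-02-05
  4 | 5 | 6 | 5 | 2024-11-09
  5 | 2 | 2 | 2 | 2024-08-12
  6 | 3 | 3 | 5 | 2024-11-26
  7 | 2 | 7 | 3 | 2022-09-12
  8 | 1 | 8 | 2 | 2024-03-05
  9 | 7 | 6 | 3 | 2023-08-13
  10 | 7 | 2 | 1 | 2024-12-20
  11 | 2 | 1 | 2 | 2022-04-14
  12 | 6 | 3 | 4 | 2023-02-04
SELECT DISTINCT category FROM products

Execution result:
category
Computing
Accessories
Audio
Electronics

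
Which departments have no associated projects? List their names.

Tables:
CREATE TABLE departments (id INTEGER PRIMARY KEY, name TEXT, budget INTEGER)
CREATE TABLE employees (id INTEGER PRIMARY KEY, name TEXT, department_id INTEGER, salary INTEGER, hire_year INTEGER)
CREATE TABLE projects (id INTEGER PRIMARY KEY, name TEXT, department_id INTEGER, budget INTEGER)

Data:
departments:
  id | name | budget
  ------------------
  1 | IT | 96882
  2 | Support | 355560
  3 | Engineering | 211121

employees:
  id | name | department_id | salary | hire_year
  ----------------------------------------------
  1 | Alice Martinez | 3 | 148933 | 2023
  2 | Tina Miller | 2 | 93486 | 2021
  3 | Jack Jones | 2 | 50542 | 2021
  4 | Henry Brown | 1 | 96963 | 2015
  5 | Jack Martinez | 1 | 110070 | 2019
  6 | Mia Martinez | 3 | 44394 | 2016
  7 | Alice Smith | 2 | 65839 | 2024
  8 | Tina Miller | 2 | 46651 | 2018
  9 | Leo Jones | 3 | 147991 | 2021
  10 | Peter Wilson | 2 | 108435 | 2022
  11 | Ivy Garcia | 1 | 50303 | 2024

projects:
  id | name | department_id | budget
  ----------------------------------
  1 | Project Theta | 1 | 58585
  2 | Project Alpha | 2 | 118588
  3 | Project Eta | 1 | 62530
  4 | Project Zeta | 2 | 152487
SELECT p.name FROM departments p LEFT JOIN projects c ON c.department_id = p.id WHERE c.id IS NULL

Execution result:
Engineering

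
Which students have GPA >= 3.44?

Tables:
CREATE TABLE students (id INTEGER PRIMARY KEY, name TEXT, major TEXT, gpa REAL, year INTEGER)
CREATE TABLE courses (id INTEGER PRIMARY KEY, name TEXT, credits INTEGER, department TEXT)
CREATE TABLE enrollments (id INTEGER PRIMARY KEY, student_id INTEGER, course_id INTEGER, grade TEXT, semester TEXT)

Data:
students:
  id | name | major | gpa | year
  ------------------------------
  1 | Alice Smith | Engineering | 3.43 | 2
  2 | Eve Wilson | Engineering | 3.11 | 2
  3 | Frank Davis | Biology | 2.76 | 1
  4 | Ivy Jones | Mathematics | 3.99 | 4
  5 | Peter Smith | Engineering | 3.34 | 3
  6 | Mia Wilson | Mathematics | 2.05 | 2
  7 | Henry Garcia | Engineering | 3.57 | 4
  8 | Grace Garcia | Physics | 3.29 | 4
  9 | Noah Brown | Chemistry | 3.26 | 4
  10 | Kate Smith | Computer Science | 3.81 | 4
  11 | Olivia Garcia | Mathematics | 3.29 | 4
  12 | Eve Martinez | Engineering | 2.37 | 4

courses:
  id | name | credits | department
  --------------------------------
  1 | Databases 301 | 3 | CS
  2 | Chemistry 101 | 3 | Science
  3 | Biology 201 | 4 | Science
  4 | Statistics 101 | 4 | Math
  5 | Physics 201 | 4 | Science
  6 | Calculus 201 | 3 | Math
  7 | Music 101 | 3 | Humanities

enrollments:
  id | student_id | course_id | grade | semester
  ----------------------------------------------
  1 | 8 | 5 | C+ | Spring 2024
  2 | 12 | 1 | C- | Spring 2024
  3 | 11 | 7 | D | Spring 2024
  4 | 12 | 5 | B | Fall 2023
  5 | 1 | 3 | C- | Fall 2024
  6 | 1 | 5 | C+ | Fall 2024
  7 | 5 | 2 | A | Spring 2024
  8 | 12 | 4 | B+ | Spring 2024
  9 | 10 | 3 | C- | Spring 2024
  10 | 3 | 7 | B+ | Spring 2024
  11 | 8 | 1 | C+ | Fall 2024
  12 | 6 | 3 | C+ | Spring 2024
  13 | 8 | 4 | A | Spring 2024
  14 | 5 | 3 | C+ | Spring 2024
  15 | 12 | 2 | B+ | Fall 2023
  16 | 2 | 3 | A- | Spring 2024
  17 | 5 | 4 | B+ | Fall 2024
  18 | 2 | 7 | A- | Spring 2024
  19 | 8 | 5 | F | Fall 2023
SELECT name, gpa FROM students WHERE gpa >= 3.44

Execution result:
name | gpa
Ivy Jones | 3.99
Henry Garcia | 3.57
Kate Smith | 3.81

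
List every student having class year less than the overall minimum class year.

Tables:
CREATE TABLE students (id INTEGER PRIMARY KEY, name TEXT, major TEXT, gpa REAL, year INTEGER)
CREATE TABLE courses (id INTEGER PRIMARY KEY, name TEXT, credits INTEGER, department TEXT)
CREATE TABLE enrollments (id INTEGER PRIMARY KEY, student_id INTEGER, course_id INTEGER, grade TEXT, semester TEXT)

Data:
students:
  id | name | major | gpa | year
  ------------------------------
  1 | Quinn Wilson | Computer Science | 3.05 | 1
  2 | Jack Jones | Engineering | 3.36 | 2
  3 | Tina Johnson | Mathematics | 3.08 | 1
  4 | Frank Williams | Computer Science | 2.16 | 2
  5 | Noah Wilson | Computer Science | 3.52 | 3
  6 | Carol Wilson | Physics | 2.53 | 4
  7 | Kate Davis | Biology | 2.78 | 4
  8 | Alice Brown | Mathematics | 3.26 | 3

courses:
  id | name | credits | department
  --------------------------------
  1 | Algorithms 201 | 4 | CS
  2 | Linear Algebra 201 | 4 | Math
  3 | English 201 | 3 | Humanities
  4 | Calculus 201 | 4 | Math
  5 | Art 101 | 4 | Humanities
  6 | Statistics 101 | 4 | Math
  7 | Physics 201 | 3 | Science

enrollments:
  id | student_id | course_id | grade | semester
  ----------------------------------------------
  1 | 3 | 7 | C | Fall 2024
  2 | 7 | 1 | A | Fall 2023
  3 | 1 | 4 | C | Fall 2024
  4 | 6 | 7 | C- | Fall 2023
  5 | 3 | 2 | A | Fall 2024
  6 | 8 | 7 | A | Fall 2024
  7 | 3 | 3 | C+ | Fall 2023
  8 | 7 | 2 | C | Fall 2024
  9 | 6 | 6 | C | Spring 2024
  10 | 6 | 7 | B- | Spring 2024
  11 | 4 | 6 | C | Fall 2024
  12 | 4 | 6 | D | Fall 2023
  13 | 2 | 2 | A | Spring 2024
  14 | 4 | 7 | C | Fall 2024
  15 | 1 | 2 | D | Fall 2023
SELECT name, year FROM students WHERE year < (SELECT MIN(year) FROM students)

Execution result:
(no rows)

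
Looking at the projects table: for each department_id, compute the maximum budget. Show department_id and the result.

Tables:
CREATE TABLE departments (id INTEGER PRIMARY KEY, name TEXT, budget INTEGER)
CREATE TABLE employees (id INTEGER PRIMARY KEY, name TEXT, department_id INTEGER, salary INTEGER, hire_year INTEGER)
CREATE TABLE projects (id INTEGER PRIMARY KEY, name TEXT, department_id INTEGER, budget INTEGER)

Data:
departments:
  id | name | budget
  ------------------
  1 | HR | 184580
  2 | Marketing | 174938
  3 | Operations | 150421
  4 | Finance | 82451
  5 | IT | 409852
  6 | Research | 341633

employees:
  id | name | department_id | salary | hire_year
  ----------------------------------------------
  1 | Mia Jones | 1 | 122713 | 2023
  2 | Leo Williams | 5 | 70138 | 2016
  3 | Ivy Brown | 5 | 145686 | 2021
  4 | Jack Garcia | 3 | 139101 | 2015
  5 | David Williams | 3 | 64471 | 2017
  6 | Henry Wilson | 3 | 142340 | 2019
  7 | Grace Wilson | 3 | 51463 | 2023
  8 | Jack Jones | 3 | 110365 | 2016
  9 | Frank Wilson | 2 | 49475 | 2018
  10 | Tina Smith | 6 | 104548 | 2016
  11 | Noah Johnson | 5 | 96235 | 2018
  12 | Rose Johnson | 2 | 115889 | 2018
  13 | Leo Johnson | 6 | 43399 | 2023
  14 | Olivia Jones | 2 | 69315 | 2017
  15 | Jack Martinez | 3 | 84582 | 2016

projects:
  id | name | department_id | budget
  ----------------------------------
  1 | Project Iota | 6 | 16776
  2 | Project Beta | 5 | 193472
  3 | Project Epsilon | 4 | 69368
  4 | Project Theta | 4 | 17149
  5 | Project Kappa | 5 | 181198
SELECT department_id, MAX(budget) AS max_budget FROM projects GROUP BY department_id

Execution result:
department_id | max_budget
4 | 69368
5 | 193472
6 | 16776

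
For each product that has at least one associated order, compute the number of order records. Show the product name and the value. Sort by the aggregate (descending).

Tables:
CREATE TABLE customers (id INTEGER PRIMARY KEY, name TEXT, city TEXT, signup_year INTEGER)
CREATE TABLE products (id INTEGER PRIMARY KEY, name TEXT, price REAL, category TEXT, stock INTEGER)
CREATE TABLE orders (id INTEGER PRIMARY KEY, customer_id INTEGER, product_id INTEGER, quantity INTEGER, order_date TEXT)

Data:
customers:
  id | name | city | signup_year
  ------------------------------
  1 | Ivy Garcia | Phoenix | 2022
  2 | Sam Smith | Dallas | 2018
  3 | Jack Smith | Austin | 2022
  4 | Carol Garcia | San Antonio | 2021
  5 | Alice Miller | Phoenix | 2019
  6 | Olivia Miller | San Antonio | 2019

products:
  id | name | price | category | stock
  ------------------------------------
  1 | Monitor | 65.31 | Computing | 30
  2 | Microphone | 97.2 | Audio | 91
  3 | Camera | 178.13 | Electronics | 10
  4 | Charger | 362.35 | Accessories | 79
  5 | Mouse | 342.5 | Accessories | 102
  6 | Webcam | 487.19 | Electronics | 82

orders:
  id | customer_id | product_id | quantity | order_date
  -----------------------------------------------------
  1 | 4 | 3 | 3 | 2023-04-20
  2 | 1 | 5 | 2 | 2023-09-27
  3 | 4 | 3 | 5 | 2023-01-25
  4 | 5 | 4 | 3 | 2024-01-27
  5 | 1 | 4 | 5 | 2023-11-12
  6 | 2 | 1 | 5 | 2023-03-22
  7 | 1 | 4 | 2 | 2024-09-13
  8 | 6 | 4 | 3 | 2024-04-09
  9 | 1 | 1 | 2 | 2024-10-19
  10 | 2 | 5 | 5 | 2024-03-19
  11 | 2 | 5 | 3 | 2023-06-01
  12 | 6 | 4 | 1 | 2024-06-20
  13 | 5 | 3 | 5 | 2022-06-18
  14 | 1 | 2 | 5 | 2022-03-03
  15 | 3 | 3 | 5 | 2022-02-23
SELECT p.name, COUNT(*) AS n FROM orders c JOIN products p ON c.product_id = p.id GROUP BY p.id, p.name ORDER BY n DESC

Execution result:
name | n
Charger | 5
Camera | 4
Mouse | 3
Monitor | 2
Microphone | 1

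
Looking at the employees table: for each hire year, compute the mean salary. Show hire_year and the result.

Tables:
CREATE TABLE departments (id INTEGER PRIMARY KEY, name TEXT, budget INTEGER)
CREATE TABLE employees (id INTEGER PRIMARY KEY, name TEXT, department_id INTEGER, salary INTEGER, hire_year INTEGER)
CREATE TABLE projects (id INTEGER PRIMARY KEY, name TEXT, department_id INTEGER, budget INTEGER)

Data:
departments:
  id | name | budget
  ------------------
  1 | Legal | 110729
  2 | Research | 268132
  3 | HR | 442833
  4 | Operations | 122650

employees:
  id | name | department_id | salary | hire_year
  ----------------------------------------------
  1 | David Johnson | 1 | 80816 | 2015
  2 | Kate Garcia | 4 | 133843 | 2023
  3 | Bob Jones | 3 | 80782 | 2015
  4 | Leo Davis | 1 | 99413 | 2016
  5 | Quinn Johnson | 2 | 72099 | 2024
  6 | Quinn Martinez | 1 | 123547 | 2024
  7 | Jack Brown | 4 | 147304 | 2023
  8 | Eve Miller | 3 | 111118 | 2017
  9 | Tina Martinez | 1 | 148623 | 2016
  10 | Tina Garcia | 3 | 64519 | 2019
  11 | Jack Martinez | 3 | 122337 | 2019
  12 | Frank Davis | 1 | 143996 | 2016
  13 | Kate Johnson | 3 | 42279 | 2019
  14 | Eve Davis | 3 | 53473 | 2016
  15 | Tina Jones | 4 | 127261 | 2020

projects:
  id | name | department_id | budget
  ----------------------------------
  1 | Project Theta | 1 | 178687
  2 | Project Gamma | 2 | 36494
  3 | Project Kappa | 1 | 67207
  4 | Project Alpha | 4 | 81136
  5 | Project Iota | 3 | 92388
SELECT hire_year, AVG(salary) AS avg_salary FROM employees GROUP BY hire_year

Execution result:
hire_year | avg_salary
2015 | 80799.00
2016 | 111376.25
2017 | 111118.00
2019 | 76378.33
2020 | 127261.00
2023 | 140573.50
2024 | 97823.00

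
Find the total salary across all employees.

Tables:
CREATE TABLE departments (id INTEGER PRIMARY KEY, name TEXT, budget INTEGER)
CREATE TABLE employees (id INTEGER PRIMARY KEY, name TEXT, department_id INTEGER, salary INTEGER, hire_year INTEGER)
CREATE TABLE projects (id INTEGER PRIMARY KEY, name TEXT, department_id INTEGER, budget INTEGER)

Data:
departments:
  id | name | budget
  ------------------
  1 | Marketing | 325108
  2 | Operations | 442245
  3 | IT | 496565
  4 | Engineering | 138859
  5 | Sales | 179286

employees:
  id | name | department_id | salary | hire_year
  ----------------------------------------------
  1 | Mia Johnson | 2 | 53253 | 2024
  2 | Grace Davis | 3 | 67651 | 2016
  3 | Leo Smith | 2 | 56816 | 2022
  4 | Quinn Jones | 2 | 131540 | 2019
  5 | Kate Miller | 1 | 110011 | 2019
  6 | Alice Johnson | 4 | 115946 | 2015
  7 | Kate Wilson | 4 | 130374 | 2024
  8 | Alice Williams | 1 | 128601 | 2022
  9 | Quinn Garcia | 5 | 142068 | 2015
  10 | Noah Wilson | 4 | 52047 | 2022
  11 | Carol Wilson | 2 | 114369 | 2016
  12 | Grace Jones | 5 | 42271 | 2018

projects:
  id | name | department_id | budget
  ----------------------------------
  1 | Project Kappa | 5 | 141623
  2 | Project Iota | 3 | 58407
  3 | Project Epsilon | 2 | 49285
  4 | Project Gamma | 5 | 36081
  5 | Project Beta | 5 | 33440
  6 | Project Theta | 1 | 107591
SELECT SUM(salary) FROM employees

Execution result:
1144947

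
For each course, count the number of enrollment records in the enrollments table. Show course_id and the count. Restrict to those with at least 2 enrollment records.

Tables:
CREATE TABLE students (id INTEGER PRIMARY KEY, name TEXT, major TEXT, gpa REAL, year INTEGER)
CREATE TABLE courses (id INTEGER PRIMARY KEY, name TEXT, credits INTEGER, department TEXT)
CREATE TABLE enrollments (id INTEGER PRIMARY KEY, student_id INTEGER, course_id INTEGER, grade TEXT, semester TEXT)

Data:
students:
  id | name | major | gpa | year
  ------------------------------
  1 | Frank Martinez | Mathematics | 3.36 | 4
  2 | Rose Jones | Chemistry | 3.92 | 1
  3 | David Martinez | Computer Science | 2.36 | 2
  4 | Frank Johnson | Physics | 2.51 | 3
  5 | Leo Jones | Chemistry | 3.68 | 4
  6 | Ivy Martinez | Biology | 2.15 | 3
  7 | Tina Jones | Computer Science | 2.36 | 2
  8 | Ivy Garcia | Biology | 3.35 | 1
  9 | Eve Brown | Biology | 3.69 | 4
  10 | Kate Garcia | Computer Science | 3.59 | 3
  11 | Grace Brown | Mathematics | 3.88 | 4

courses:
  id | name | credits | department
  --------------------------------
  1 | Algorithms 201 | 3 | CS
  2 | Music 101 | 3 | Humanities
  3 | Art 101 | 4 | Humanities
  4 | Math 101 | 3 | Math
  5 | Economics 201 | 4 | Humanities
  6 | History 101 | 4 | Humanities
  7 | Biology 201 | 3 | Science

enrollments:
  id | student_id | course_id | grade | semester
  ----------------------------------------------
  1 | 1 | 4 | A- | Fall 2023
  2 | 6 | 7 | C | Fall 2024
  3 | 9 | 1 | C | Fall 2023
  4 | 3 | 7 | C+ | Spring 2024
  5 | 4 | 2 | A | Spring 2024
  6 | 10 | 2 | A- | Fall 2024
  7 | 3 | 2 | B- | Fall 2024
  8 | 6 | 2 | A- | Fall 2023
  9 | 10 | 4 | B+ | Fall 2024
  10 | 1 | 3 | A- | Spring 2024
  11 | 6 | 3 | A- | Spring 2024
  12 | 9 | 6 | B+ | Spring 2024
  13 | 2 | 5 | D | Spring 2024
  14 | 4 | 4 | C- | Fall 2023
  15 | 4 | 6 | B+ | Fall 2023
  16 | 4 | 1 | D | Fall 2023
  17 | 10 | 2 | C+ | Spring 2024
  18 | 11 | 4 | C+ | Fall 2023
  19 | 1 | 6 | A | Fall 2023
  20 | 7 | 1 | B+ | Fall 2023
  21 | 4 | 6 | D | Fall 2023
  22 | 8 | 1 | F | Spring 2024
SELECT course_id, COUNT(*) AS enrollment_count FROM enrollments GROUP BY course_id HAVING COUNT(*) >= 2

Execution result:
course_id | enrollment_count
1 | 4
2 | 5
3 | 2
4 | 4
6 | 4
7 | 2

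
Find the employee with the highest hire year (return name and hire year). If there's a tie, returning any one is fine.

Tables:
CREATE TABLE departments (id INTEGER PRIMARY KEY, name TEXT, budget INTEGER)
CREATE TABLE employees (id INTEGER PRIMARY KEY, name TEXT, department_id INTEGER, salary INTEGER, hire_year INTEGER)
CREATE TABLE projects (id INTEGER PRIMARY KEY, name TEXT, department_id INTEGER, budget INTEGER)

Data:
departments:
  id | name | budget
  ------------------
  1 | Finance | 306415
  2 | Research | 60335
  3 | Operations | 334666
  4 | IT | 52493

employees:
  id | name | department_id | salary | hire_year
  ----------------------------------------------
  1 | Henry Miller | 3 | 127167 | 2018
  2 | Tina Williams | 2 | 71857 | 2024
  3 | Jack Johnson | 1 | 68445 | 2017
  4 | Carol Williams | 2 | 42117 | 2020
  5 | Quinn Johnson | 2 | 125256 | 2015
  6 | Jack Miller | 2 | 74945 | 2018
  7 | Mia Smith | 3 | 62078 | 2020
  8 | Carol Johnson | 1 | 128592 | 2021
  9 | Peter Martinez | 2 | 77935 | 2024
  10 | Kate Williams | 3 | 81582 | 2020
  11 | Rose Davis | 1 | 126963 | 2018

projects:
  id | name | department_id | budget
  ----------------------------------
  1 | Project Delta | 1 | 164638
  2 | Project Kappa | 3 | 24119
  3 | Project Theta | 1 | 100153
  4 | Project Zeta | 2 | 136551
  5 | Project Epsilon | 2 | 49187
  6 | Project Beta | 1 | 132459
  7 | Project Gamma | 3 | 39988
SELECT name, hire_year FROM employees ORDER BY hire_year DESC LIMIT 1

Execution result:
name | hire_year
Tina Williams | 2024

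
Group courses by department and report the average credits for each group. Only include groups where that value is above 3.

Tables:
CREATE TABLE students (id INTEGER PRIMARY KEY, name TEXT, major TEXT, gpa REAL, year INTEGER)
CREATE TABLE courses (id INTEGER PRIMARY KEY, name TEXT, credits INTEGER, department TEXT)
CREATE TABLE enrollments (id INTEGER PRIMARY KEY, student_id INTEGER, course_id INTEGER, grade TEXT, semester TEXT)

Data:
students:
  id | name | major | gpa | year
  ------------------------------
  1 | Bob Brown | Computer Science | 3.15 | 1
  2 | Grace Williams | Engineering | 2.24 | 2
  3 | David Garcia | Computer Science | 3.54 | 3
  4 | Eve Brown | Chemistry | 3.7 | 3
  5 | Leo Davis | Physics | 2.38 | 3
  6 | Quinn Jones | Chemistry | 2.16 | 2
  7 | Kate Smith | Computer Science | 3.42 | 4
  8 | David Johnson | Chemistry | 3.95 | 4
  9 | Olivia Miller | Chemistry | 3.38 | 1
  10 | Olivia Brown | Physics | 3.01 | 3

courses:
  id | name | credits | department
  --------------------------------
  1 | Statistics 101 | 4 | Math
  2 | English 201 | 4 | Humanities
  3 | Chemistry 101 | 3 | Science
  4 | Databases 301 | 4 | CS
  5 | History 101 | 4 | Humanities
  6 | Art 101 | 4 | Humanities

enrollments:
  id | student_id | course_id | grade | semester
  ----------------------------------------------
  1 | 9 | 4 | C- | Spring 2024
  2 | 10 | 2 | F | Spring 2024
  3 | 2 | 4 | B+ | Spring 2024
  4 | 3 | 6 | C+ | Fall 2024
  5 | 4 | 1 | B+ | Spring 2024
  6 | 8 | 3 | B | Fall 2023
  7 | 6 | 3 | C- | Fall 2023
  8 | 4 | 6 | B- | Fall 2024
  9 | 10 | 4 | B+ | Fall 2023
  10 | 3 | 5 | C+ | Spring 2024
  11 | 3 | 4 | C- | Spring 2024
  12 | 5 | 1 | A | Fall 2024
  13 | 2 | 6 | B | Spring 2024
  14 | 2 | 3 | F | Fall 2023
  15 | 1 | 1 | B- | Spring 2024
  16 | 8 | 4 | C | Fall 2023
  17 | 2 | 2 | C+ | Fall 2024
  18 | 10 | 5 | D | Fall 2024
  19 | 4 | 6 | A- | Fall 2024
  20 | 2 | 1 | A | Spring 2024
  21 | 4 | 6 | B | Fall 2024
SELECT department, AVG(credits) AS avg_credits FROM courses GROUP BY department HAVING AVG(credits) > 3

Execution result:
department | avg_credits
CS | 4.00
Humanities | 4.00
Math | 4.00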